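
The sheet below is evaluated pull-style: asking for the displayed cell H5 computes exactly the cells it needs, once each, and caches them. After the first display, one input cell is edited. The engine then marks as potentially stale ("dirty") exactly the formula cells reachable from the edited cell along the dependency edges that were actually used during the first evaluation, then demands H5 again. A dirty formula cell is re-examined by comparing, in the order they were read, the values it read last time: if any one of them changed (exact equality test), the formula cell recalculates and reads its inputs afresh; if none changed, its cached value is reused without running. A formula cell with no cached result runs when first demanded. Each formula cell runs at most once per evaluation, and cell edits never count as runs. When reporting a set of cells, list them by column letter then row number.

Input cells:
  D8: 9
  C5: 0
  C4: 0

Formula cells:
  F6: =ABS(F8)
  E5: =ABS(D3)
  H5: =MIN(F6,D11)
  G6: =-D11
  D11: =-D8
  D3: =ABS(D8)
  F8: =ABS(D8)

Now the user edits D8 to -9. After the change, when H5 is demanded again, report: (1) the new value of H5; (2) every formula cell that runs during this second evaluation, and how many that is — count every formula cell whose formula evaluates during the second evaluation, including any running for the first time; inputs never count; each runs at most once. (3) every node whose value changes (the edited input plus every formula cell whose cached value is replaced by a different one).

Demanding H5 again yields 9.
3 formula cells run: D11, F8, H5.
The nodes whose values change: D8, D11, H5.
Note where the cutoff bites: F6 is checked, finds nothing changed, and keeps its cache.

First demand of the output computes:
  D11 = -(9) = -9
  F8 = ABS(9) = 9
  F6 = ABS(9) = 9
  H5 = MIN(9, -9) = -9

After the edit, cleaning proceeds:
  D11: a read changed (D8 9->-9) — executes, giving 9.
  F8: a read changed (D8 9->-9) — executes, giving 9 — identical to its old value.
  F6: dirty, but its reads are unchanged (F8 unchanged); cached 9 stands.
  H5: a read changed (D11 -9->9) — executes, giving 9.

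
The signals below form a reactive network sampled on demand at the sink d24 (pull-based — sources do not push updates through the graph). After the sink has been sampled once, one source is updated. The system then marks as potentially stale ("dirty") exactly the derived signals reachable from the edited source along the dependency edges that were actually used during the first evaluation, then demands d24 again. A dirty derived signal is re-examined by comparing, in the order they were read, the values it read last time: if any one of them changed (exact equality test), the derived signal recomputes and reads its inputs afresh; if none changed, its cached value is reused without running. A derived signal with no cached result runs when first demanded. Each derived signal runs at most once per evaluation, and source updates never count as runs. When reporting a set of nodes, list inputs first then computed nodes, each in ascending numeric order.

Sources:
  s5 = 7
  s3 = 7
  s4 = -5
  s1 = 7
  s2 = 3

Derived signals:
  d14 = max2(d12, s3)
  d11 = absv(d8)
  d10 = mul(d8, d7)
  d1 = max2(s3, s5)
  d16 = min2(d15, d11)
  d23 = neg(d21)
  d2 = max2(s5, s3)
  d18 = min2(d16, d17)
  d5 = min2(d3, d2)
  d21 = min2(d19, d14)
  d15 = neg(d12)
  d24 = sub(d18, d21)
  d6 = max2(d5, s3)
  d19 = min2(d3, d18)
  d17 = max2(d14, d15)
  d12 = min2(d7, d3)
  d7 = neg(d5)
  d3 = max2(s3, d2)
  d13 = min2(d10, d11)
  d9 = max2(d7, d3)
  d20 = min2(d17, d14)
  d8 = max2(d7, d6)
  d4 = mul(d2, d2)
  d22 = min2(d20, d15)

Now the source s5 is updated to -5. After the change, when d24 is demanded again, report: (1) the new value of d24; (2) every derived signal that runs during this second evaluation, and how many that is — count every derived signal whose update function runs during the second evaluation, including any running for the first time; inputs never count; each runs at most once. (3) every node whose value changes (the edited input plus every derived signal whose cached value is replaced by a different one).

Initial pass — values computed on the first demand:
  d2 = max2(7, 7) = 7
  d3 = max2(7, 7) = 7
  d5 = min2(7, 7) = 7
  d6 = max2(7, 7) = 7
  d7 = neg(7) = -7
  d8 = max2(-7, 7) = 7
  d11 = absv(7) = 7
  d12 = min2(-7, 7) = -7
  d14 = max2(-7, 7) = 7
  d15 = neg(-7) = 7
  d16 = min2(7, 7) = 7
  d17 = max2(7, 7) = 7
  d18 = min2(7, 7) = 7
  d19 = min2(7, 7) = 7
  d21 = min2(7, 7) = 7
  d24 = sub(7, 7) = 0

Second demand — change propagation:
  d2: re-runs because s5 7->-5; new result 7 (unchanged).
  d3: re-examined; everything it read last time is the same (s3 unchanged, d2 unchanged) — cache 7 kept, no run.
  d5: re-examined; everything it read last time is the same (d3 unchanged, d2 unchanged) — cache 7 kept, no run.
  d6: re-examined; everything it read last time is the same (d5 unchanged, s3 unchanged) — cache 7 kept, no run.
  d7: re-examined; everything it read last time is the same (d5 unchanged) — cache -7 kept, no run.
  d8: re-examined; everything it read last time is the same (d7 unchanged, d6 unchanged) — cache 7 kept, no run.
  d11: re-examined; everything it read last time is the same (d8 unchanged) — cache 7 kept, no run.
  d12: re-examined; everything it read last time is the same (d7 unchanged, d3 unchanged) — cache -7 kept, no run.
  d14: re-examined; everything it read last time is the same (d12 unchanged, s3 unchanged) — cache 7 kept, no run.
  d15: re-examined; everything it read last time is the same (d12 unchanged) — cache 7 kept, no run.
  d16: re-examined; everything it read last time is the same (d15 unchanged, d11 unchanged) — cache 7 kept, no run.
  d17: re-examined; everything it read last time is the same (d14 unchanged, d15 unchanged) — cache 7 kept, no run.
  d18: re-examined; everything it read last time is the same (d16 unchanged, d17 unchanged) — cache 7 kept, no run.
  d19: re-examined; everything it read last time is the same (d3 unchanged, d18 unchanged) — cache 7 kept, no run.
  d21: re-examined; everything it read last time is the same (d19 unchanged, d14 unchanged) — cache 7 kept, no run.
  d24: re-examined; everything it read last time is the same (d18 unchanged, d21 unchanged) — cache 0 kept, no run.

The important point: d2 recomputes to an identical value, and the output ends up unchanged.

d24 now evaluates to 0.
Run set: d2 (1 run).
Changed values: s5.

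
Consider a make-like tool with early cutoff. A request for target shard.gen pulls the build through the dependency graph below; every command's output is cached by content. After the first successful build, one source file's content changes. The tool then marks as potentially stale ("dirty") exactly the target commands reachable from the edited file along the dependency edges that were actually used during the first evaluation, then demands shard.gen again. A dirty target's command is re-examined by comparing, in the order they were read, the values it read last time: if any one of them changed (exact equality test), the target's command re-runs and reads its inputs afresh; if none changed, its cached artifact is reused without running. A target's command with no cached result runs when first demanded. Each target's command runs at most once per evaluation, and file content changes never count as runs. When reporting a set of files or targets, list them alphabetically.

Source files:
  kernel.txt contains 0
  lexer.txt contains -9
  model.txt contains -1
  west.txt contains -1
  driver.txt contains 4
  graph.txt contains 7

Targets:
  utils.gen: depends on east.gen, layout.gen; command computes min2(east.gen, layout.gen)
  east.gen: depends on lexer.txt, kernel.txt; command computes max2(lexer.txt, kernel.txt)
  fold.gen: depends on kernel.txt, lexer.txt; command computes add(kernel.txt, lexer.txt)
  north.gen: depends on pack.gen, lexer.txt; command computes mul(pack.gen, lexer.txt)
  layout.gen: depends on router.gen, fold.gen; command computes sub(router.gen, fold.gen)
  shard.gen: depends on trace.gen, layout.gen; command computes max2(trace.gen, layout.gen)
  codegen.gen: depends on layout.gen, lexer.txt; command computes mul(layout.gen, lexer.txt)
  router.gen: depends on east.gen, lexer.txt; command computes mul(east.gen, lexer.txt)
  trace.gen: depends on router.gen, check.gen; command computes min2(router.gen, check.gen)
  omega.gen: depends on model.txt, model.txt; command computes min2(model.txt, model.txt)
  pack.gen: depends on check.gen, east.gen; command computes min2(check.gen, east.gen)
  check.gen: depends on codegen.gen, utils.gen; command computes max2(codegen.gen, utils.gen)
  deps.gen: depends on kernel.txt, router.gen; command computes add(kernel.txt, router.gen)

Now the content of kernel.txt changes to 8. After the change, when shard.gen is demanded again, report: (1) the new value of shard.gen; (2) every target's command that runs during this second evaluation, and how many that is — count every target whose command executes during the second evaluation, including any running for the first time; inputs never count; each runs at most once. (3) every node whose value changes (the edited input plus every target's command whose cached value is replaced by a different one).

Demanding shard.gen again yields -71.
9 target commands run: check.gen, codegen.gen, east.gen, fold.gen, layout.gen, router.gen, shard.gen, trace.gen, utils.gen.
The nodes whose values change: check.gen, codegen.gen, east.gen, fold.gen, kernel.txt, layout.gen, router.gen, shard.gen, trace.gen, utils.gen.

First demand of the output computes:
  east.gen = max2(-9, 0) = 0
  fold.gen = add(0, -9) = -9
  router.gen = mul(0, -9) = 0
  layout.gen = sub(0, -9) = 9
  codegen.gen = mul(9, -9) = -81
  utils.gen = min2(0, 9) = 0
  check.gen = max2(-81, 0) = 0
  trace.gen = min2(0, 0) = 0
  shard.gen = max2(0, 9) = 9

After the edit, cleaning proceeds:
  east.gen: a read changed (kernel.txt 0->8) — executes, giving 8.
  fold.gen: a read changed (kernel.txt 0->8) — executes, giving -1.
  router.gen: a read changed (east.gen 0->8) — executes, giving -72.
  layout.gen: a read changed (router.gen 0->-72; fold.gen -9->-1) — executes, giving -71.
  codegen.gen: a read changed (layout.gen 9->-71) — executes, giving 639.
  utils.gen: a read changed (east.gen 0->8; layout.gen 9->-71) — executes, giving -71.
  check.gen: a read changed (codegen.gen -81->639; utils.gen 0->-71) — executes, giving 639.
  trace.gen: a read changed (router.gen 0->-72; check.gen 0->639) — executes, giving -72.
  shard.gen: a read changed (trace.gen 0->-72; layout.gen 9->-71) — executes, giving -71.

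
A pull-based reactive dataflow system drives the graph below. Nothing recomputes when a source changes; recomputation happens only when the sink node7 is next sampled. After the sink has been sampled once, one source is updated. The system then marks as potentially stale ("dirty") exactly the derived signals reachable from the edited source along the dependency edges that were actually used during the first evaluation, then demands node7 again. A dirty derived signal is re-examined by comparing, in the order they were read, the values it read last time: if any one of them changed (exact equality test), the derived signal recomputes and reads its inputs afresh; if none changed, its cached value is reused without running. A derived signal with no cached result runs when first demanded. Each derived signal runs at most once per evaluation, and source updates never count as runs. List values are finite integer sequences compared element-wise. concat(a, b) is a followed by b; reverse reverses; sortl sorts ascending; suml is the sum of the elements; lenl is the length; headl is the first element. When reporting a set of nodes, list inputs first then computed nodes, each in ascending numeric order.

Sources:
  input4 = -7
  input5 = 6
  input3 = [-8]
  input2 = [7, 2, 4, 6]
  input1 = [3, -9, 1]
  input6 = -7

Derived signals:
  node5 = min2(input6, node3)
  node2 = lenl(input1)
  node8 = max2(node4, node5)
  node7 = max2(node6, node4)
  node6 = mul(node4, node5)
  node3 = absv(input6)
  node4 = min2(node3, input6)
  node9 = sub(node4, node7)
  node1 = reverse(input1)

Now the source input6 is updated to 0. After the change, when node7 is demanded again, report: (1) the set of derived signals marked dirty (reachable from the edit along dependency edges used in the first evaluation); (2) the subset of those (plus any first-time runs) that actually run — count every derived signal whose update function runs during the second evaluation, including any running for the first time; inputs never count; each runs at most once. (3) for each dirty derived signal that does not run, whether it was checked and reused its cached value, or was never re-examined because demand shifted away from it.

First evaluation (everything demanded from the output):
  node3 = absv(-7) = 7
  node4 = min2(7, -7) = -7
  node5 = min2(-7, 7) = -7
  node6 = mul(-7, -7) = 49
  node7 = max2(49, -7) = 49

Propagation after the edit:
  node3: runs — input6 -7->0; result 0.
  node4: runs — node3 7->0; input6 -7->0; result 0.
  node5: runs — input6 -7->0; node3 7->0; result 0.
  node6: runs — node4 -7->0; node5 -7->0; result 0.
  node7: runs — node6 49->0; node4 -7->0; result 0.

Marked dirty: node3, node4, node5, node6, node7.
Derived signals that run: node3, node4, node5, node6, node7 — 5 in total.
Every dirty derived signal ran.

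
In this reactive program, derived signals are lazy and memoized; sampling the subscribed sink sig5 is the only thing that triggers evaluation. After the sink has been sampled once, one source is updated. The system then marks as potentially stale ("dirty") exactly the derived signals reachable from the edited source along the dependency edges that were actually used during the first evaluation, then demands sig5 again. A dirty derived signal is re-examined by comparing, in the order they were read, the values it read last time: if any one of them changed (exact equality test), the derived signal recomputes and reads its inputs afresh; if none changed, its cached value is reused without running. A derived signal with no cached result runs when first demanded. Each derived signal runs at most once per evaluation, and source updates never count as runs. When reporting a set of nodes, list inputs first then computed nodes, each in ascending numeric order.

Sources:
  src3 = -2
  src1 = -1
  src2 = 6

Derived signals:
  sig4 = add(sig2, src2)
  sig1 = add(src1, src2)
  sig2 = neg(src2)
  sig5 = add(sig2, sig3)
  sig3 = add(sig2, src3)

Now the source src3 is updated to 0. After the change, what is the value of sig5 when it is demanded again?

Demanding sig5 again yields -12.

First demand of the output computes:
  sig2 = neg(6) = -6
  sig3 = add(-6, -2) = -8
  sig5 = add(-6, -8) = -14

After the edit, cleaning proceeds:
  sig3: a read changed (src3 -2->0) — executes, giving -6.
  sig5: a read changed (sig3 -8->-6) — executes, giving -12.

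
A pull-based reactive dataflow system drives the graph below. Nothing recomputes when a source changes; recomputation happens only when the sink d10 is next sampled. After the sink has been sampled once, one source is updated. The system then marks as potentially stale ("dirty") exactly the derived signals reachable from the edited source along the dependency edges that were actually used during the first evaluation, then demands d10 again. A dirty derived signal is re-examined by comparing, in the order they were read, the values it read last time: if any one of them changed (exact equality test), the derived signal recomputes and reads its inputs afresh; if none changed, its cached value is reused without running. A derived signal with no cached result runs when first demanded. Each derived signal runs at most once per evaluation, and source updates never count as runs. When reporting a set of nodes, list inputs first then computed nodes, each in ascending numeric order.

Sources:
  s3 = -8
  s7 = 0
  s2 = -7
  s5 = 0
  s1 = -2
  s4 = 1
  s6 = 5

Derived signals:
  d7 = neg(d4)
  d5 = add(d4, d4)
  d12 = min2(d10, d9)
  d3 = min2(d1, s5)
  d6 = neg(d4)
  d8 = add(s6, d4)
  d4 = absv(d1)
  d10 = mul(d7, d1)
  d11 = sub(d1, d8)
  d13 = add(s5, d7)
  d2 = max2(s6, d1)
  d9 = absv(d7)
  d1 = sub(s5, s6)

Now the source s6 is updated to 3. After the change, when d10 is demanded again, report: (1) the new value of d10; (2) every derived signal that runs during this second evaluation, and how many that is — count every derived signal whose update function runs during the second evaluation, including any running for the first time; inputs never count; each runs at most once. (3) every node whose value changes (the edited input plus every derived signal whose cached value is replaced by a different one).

First evaluation (everything demanded from the output):
  d1 = sub(0, 5) = -5
  d4 = absv(-5) = 5
  d7 = neg(5) = -5
  d10 = mul(-5, -5) = 25

Propagation after the edit:
  d1: runs — s6 5->3; result -3.
  d4: runs — d1 -5->-3; result 3.
  d7: runs — d4 5->3; result -3.
  d10: runs — d7 -5->-3; d1 -5->-3; result 9.

New value of d10: 9.
Derived signals that run: d1, d4, d7, d10 — 4 in total.
Values that change: s6, d1, d4, d7, d10.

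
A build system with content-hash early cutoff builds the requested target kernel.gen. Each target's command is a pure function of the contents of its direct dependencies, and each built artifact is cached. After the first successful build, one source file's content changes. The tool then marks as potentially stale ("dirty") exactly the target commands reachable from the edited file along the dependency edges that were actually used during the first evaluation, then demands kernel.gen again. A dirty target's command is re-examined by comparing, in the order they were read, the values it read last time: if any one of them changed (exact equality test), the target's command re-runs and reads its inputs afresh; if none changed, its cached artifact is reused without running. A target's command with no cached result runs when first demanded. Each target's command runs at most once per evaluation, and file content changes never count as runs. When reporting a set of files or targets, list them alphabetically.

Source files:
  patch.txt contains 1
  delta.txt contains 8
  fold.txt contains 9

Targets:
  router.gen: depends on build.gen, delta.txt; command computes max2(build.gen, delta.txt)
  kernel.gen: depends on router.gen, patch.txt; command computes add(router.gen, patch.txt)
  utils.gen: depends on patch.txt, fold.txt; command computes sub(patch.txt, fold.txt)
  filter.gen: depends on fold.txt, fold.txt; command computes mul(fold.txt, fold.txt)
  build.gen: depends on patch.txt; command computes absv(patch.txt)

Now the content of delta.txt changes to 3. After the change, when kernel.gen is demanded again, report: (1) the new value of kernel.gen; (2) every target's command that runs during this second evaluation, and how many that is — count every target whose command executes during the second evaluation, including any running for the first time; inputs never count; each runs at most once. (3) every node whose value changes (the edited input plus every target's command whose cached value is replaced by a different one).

New value of kernel.gen: 4.
Target commands that run: kernel.gen, router.gen — 2 in total.
Values that change: delta.txt, kernel.gen, router.gen.

First evaluation (everything demanded from the output):
  build.gen = absv(1) = 1
  router.gen = max2(1, 8) = 8
  kernel.gen = add(8, 1) = 9

Propagation after the edit:
  router.gen: runs — delta.txt 8->3; result 3.
  kernel.gen: runs — router.gen 8->3; result 4.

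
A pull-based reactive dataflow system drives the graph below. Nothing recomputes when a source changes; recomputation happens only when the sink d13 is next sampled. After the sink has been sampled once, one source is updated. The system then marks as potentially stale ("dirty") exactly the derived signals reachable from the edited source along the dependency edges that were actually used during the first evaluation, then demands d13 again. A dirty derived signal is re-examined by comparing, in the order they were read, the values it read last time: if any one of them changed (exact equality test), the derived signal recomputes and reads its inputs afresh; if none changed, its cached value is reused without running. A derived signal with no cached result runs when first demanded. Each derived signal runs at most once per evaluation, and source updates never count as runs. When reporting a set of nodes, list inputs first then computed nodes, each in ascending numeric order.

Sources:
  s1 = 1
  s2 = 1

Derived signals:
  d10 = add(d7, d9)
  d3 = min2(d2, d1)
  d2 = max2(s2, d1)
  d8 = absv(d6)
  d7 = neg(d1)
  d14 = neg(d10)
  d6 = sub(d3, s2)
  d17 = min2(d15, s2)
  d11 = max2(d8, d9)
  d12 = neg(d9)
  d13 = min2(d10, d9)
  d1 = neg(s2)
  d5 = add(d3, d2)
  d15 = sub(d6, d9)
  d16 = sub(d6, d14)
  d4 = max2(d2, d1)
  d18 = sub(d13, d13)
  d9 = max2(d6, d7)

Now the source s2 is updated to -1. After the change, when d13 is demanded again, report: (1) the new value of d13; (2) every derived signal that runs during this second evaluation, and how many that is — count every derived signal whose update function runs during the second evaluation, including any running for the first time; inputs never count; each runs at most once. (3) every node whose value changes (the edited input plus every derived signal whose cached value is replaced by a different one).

First evaluation (everything demanded from the output):
  d1 = neg(1) = -1
  d2 = max2(1, -1) = 1
  d3 = min2(1, -1) = -1
  d6 = sub(-1, 1) = -2
  d7 = neg(-1) = 1
  d9 = max2(-2, 1) = 1
  d10 = add(1, 1) = 2
  d13 = min2(2, 1) = 1

Propagation after the edit:
  d1: runs — s2 1->-1; result 1.
  d2: runs — s2 1->-1; d1 -1->1; result 1 (same value as before).
  d3: runs — d1 -1->1; result 1.
  d6: runs — d3 -1->1; s2 1->-1; result 2.
  d7: runs — d1 -1->1; result -1.
  d9: runs — d6 -2->2; d7 1->-1; result 2.
  d10: runs — d7 1->-1; d9 1->2; result 1.
  d13: runs — d10 2->1; d9 1->2; result 1 (same value as before).

New value of d13: 1.
Derived signals that run: d1, d2, d3, d6, d7, d9, d10, d13 — 8 in total.
Values that change: s2, d1, d3, d6, d7, d9, d10.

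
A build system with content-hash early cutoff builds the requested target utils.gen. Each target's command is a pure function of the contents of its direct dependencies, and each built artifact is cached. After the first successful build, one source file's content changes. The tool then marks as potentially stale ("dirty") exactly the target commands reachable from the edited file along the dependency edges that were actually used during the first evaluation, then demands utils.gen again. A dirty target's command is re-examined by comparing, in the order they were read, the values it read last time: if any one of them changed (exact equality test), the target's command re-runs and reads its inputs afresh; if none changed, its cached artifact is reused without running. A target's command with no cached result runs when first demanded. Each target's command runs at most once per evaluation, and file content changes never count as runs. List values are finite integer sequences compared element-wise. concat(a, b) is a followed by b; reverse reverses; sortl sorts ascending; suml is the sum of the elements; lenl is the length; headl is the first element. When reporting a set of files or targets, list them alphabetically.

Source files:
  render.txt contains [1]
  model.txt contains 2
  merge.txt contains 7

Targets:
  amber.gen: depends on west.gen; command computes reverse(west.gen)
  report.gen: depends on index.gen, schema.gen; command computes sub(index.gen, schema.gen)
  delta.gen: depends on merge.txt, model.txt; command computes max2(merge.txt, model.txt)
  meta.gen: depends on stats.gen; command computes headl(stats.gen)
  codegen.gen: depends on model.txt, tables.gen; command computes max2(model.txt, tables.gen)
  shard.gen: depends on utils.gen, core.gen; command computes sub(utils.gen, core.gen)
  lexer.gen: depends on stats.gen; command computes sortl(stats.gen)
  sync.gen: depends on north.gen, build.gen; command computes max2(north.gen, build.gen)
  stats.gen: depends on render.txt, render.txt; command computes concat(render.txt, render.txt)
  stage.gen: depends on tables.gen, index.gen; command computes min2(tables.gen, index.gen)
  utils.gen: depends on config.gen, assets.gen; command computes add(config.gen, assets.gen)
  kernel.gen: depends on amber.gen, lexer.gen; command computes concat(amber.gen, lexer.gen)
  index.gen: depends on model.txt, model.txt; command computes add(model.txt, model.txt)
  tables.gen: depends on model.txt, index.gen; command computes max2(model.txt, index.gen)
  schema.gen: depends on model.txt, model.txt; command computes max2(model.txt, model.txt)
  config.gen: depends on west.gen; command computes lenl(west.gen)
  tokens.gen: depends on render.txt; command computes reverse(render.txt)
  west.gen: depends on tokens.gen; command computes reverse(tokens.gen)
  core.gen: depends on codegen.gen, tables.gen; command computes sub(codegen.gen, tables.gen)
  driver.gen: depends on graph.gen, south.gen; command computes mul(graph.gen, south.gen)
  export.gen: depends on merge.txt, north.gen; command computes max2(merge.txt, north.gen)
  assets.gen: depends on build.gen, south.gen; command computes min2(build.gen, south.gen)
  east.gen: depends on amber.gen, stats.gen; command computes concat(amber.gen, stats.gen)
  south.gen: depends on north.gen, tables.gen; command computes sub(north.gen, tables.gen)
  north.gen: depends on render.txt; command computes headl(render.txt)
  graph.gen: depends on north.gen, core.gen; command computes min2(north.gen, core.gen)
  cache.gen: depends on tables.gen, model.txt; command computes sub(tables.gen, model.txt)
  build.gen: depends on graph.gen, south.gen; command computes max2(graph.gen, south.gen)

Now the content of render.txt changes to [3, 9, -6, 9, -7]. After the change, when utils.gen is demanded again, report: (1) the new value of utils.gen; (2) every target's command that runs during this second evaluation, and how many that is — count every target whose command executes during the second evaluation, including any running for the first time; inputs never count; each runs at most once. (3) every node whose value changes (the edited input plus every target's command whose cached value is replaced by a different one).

New value of utils.gen: 4.
Target commands that run: assets.gen, build.gen, config.gen, graph.gen, north.gen, south.gen, tokens.gen, utils.gen, west.gen — 9 in total.
Values that change: assets.gen, config.gen, north.gen, render.txt, south.gen, tokens.gen, utils.gen, west.gen.

First evaluation (everything demanded from the output):
  index.gen = add(2, 2) = 4
  north.gen = headl([1]) = 1
  tables.gen = max2(2, 4) = 4
  codegen.gen = max2(2, 4) = 4
  core.gen = sub(4, 4) = 0
  graph.gen = min2(1, 0) = 0
  south.gen = sub(1, 4) = -3
  build.gen = max2(0, -3) = 0
  assets.gen = min2(0, -3) = -3
  tokens.gen = reverse([1]) = [1]
  west.gen = reverse([1]) = [1]
  config.gen = lenl([1]) = 1
  utils.gen = add(1, -3) = -2

Propagation after the edit:
  north.gen: runs — render.txt [1]->[3, 9, -6, 9, -7]; result 3.
  graph.gen: runs — north.gen 1->3; result 0 (same value as before).
  south.gen: runs — north.gen 1->3; result -1.
  build.gen: runs — south.gen -3->-1; result 0 (same value as before).
  assets.gen: runs — south.gen -3->-1; result -1.
  tokens.gen: runs — render.txt [1]->[3, 9, -6, 9, -7]; result [-7, 9, -6, 9, 3].
  west.gen: runs — tokens.gen [1]->[-7, 9, -6, 9, 3]; result [3, 9, -6, 9, -7].
  config.gen: runs — west.gen [1]->[3, 9, -6, 9, -7]; result 5.
  utils.gen: runs — config.gen 1->5; assets.gen -3->-1; result 4.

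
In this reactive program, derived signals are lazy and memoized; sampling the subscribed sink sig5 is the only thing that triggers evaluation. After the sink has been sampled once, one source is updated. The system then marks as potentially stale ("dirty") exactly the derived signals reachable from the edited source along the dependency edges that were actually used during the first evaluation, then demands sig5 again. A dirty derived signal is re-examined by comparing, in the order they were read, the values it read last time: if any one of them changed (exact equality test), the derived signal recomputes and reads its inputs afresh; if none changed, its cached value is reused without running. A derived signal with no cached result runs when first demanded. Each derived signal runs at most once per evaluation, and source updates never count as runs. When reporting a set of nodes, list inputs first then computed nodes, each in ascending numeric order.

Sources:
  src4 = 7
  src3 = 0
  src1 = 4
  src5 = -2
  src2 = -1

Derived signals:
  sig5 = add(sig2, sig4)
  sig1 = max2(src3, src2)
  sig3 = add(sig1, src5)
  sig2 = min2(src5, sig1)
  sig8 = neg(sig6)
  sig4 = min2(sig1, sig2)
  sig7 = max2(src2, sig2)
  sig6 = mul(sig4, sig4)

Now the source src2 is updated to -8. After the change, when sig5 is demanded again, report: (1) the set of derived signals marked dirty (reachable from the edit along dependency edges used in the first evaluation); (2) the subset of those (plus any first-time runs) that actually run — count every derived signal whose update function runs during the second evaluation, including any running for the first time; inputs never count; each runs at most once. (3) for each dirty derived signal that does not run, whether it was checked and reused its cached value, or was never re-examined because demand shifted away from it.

The edit dirties: sig1, sig2, sig4, sig5.
1 derived signals run: sig1.
Cache hits after checking: sig2, sig4, sig5.
Note the absorption at sig1: it re-runs yet its value is the same, leaving the output's value untouched.

First demand of the output computes:
  sig1 = max2(0, -1) = 0
  sig2 = min2(-2, 0) = -2
  sig4 = min2(0, -2) = -2
  sig5 = add(-2, -2) = -4

After the edit, cleaning proceeds:
  sig1: a read changed (src2 -1->-8) — executes, giving 0 — identical to its old value.
  sig2: dirty, but its reads are unchanged (src5 unchanged, sig1 unchanged); cached -2 stands.
  sig4: dirty, but its reads are unchanged (sig1 unchanged, sig2 unchanged); cached -2 stands.
  sig5: dirty, but its reads are unchanged (sig2 unchanged, sig4 unchanged); cached -4 stands.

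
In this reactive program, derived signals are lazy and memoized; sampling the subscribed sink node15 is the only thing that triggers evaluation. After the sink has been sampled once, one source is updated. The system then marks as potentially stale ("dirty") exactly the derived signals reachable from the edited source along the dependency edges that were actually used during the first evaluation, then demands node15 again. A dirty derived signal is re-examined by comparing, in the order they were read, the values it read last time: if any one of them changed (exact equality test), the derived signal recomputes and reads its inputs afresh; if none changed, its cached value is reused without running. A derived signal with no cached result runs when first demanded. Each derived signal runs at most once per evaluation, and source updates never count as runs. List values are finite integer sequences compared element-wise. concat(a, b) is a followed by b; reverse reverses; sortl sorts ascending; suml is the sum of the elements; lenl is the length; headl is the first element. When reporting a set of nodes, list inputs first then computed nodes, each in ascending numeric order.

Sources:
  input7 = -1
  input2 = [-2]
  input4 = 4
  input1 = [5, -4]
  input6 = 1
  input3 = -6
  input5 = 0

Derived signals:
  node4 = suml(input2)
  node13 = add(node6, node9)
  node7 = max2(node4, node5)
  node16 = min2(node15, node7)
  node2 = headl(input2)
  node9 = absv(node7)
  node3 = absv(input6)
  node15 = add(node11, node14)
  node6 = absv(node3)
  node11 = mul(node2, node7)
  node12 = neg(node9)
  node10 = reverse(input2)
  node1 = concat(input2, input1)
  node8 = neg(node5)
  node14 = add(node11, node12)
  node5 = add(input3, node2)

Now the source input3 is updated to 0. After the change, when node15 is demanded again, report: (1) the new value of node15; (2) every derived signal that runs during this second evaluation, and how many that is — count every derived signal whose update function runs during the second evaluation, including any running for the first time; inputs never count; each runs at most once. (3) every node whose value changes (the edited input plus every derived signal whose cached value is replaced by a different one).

Demanding node15 again yields 6.
2 derived signals run: node5, node7.
The nodes whose values change: input3, node5.
Note the absorption at node7: it re-runs yet its value is the same, leaving the output's value untouched.

First demand of the output computes:
  node2 = headl([-2]) = -2
  node4 = suml([-2]) = -2
  node5 = add(-6, -2) = -8
  node7 = max2(-2, -8) = -2
  node9 = absv(-2) = 2
  node11 = mul(-2, -2) = 4
  node12 = neg(2) = -2
  node14 = add(4, -2) = 2
  node15 = add(4, 2) = 6

After the edit, cleaning proceeds:
  node5: a read changed (input3 -6->0) — executes, giving -2.
  node7: a read changed (node5 -8->-2) — executes, giving -2 — identical to its old value.
  node9: dirty, but its reads are unchanged (node7 unchanged); cached 2 stands.
  node11: dirty, but its reads are unchanged (node2 unchanged, node7 unchanged); cached 4 stands.
  node12: dirty, but its reads are unchanged (node9 unchanged); cached -2 stands.
  node14: dirty, but its reads are unchanged (node11 unchanged, node12 unchanged); cached 2 stands.
  node15: dirty, but its reads are unchanged (node11 unchanged, node14 unchanged); cached 6 stands.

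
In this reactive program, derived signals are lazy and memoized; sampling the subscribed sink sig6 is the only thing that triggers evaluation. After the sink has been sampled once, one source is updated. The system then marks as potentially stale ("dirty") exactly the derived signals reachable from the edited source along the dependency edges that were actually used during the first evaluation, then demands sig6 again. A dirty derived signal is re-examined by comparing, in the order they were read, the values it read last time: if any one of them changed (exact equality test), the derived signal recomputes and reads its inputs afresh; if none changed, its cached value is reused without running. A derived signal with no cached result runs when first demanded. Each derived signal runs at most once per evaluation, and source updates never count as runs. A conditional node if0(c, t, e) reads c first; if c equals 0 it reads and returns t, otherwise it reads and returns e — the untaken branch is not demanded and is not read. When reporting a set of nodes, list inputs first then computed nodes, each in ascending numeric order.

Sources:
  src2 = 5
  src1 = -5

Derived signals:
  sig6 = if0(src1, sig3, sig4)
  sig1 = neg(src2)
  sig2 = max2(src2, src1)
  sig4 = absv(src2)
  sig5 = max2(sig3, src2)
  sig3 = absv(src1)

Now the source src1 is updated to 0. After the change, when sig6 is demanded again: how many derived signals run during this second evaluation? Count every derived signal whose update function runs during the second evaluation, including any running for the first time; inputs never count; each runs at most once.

2 derived signals run: sig3, sig6.
Note the branch switch — sig3 had no cache and runs now for the first time.

First demand of the output computes:
  sig4 = absv(5) = 5
  sig6 = if0(src1=-5 -> else branch sig4) = 5

After the edit, cleaning proceeds:
  sig3: had never run; runs now, result 0.
  sig6: a read changed (src1 -5->0) — executes, giving 0.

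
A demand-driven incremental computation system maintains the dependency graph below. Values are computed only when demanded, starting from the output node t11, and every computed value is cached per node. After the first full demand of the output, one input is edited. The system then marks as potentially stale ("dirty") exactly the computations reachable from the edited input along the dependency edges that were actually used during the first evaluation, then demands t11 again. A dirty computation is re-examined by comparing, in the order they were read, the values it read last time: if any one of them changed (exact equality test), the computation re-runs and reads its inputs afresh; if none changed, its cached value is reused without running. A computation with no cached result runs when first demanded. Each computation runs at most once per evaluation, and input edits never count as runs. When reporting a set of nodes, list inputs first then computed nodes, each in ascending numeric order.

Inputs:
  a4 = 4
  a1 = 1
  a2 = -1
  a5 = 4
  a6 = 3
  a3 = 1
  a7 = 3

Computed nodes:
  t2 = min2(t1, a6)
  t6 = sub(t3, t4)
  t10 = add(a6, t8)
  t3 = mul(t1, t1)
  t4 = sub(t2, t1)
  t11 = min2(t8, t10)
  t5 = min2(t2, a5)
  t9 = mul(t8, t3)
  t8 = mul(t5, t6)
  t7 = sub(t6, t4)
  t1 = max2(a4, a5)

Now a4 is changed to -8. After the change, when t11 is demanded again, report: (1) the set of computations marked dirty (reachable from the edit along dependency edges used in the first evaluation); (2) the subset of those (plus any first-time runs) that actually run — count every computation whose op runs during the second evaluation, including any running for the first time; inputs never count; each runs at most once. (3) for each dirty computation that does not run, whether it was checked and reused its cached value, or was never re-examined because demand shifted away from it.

First evaluation (everything demanded from the output):
  t1 = max2(4, 4) = 4
  t2 = min2(4, 3) = 3
  t3 = mul(4, 4) = 16
  t4 = sub(3, 4) = -1
  t5 = min2(3, 4) = 3
  t6 = sub(16, -1) = 17
  t8 = mul(3, 17) = 51
  t10 = add(3, 51) = 54
  t11 = min2(51, 54) = 51

Propagation after the edit:
  t1: runs — a4 4->-8; result 4 (same value as before).
  t2: checked — values it read are unchanged (t1 unchanged, a6 unchanged); reused cached 3 without running.
  t3: checked — values it read are unchanged (t1 unchanged, t1 unchanged); reused cached 16 without running.
  t4: checked — values it read are unchanged (t2 unchanged, t1 unchanged); reused cached -1 without running.
  t5: checked — values it read are unchanged (t2 unchanged, a5 unchanged); reused cached 3 without running.
  t6: checked — values it read are unchanged (t3 unchanged, t4 unchanged); reused cached 17 without running.
  t8: checked — values it read are unchanged (t5 unchanged, t6 unchanged); reused cached 51 without running.
  t10: checked — values it read are unchanged (a6 unchanged, t8 unchanged); reused cached 54 without running.
  t11: checked — values it read are unchanged (t8 unchanged, t10 unchanged); reused cached 51 without running.

Key observation: the change is absorbed at t1 — it re-runs but produces the same value, and the output's value is unchanged.

Marked dirty: t1, t2, t3, t4, t5, t6, t8, t10, t11.
Computations that run: t1 — 1 in total.
Checked but reused from cache: t2, t3, t4, t5, t6, t8, t10, t11.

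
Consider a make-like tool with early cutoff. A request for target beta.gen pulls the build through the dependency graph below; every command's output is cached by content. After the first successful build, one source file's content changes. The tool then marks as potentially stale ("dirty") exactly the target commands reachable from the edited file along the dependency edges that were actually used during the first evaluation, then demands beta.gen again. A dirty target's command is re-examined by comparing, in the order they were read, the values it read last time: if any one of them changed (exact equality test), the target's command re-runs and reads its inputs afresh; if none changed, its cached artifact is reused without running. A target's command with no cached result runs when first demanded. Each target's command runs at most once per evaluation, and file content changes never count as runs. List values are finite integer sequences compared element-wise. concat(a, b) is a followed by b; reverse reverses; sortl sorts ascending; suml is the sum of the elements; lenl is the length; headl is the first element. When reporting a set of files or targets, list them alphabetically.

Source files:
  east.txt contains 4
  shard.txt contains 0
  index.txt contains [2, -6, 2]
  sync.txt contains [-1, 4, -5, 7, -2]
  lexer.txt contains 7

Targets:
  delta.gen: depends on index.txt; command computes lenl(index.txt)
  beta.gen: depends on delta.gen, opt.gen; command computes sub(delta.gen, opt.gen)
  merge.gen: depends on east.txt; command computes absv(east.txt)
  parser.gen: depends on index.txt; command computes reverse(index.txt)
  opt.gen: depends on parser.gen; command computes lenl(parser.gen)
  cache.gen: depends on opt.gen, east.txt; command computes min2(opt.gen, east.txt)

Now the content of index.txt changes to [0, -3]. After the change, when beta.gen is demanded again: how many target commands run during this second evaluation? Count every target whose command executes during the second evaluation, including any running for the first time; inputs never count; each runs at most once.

4 target commands run: beta.gen, delta.gen, opt.gen, parser.gen.

First demand of the output computes:
  delta.gen = lenl([2, -6, 2]) = 3
  parser.gen = reverse([2, -6, 2]) = [2, -6, 2]
  opt.gen = lenl([2, -6, 2]) = 3
  beta.gen = sub(3, 3) = 0

After the edit, cleaning proceeds:
  delta.gen: a read changed (index.txt [2, -6, 2]->[0, -3]) — executes, giving 2.
  parser.gen: a read changed (index.txt [2, -6, 2]->[0, -3]) — executes, giving [-3, 0].
  opt.gen: a read changed (parser.gen [2, -6, 2]->[-3, 0]) — executes, giving 2.
  beta.gen: a read changed (delta.gen 3->2; opt.gen 3->2) — executes, giving 0 — identical to its old value.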